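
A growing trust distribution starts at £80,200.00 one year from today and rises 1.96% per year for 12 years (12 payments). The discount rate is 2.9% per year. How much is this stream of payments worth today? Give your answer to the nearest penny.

£889,687.80

Periodic rate r = 0.029 per year.
Growing ordinary annuity: PV = PMT₁ × [1 − ((1+g)/(1+r))^n] / (r − g) = 80,200 × [1 − ((1+0.0196)/(1+r))^12] / (r − 0.0196) = £889,687.80.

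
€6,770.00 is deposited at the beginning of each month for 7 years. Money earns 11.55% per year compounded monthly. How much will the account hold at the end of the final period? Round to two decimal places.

This is an annuity due: 84 deposits of €6,770.00 at the beginning of each month.
Periodic rate r = 0.1155/12 per month; n is counted in months.
FV = PMT × [((1+r)^n − 1)/r] × (1+r) = 6,770 × [(1+r)^84 − 1] / r × (1+r) = €877,654.41

€877,654.41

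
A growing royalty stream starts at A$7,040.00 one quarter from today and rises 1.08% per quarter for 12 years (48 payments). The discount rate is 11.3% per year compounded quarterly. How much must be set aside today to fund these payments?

Periodic rate r = 0.113/4 per quarter; n is counted in quarters.
Growing ordinary annuity: PV = PMT₁ × [1 − ((1+g)/(1+r))^n] / (r − g) = 7,040 × [1 − ((1+0.0108)/(1+r))^48] / (r − 0.0108) = A$226,031.72.

A$226,031.72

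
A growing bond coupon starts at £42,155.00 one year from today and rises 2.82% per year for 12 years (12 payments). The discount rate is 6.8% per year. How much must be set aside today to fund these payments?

Periodic rate r = 0.068 per year.
Growing ordinary annuity: PV = PMT₁ × [1 − ((1+g)/(1+r))^n] / (r − g) = 42,155 × [1 − ((1+0.0282)/(1+r))^12] / (r − 0.0282) = £387,676.78.

£387,676.78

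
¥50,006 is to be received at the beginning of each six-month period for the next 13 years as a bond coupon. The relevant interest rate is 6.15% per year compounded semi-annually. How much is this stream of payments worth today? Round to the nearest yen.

¥913,536

This is an annuity due: 26 payments of ¥50,006 at the beginning of each six-month period.
Periodic rate r = 0.0615/2 per half-year; n is counted in half-years.
PV = PMT × [(1 − (1+r)^−n)/r] × (1+r) = 50,006 × [1 − (1+r)^−26] / r × (1+r) = ¥913,536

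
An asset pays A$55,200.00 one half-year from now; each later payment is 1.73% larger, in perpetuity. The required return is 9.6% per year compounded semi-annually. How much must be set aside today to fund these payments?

Periodic rate r = 0.096/2 per half-year.
Growing perpetuity (Gordon): PV = PMT₁ / (r − g) = 55,200 / (r − 0.0173) = A$1,798,045.60.

A$1,798,045.60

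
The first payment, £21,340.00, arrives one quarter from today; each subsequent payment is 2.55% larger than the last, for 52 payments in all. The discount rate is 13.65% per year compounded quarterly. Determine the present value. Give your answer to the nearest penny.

Periodic rate r = 0.1365/4 per quarter; n is counted in quarters.
Growing ordinary annuity: PV = PMT₁ × [1 − ((1+g)/(1+r))^n] / (r − g) = 21,340 × [1 − ((1+0.0255)/(1+r))^52] / (r − 0.0255) = £873,569.28.

£873,569.28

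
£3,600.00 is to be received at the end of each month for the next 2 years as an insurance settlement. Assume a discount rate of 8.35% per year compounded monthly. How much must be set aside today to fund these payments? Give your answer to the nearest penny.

This is an ordinary annuity: 24 payments of £3,600.00 at the end of each month.
Periodic rate r = 0.0835/12 per month; n is counted in months.
PV = PMT × [(1 − (1+r)^−n)/r] = 3,600 × [1 − (1+r)^−24] / r = £79,317.71

£79,317.71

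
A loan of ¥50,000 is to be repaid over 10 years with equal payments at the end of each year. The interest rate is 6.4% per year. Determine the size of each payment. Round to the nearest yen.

Level ordinary annuity; solve PV = PMT × [(1 − (1+r)^−n)/r] for PMT.
Periodic rate r = 0.064 per year.
With n = 10: PMT = 50,000 / ([(1 − (1+r)^−n)/r]) = ¥6,923

¥6,923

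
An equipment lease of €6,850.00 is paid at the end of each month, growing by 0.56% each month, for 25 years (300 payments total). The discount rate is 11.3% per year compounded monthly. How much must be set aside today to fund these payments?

Periodic rate r = 0.113/12 per month; n is counted in months.
Growing ordinary annuity: PV = PMT₁ × [1 − ((1+g)/(1+r))^n] / (r − g) = 6,850 × [1 − ((1+0.0056)/(1+r))^300] / (r − 0.0056) = €1,218,730.77.

€1,218,730.77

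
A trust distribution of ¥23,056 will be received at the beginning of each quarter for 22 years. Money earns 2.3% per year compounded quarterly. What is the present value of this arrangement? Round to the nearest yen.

¥1,597,887

This is an annuity due: 88 payments of ¥23,056 at the beginning of each quarter.
Periodic rate r = 0.023/4 per quarter; n is counted in quarters.
PV = PMT × [(1 − (1+r)^−n)/r] × (1+r) = 23,056 × [1 − (1+r)^−88] / r × (1+r) = ¥1,597,887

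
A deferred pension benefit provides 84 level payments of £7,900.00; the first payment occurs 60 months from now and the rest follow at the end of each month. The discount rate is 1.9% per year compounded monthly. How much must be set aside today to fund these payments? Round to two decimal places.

£565,569.95

Ordinary annuity of 84 payments, first payment at period 60.
Periodic rate r = 0.019/12 per month; n is counted in months.
The ordinary-annuity PV formula values the stream one period before the first payment (period 59); discount that back 59 periods:
PV₀ = 7,900 × [1 − (1+r)^−84] / r × (1+r)^−59 = £565,569.95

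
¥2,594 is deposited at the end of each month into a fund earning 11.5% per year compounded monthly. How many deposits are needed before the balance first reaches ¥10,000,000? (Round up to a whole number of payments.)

Periodic rate r = 0.115/12 per month; n is counted in months.
Ordinary annuity FV: 10,000,000 = 2,594 × [((1+r)^n − 1)/r].
(1+r)^n = 1 + 10,000,000 × r / 2,594, so n = ln(1 + 10,000,000·r/2,594) / ln(1+r) = 381.24.
Round up to a whole number of payments: n = 382.

382 payments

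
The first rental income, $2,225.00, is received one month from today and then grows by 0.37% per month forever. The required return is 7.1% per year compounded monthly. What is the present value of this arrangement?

Periodic rate r = 0.071/12 per month.
Growing perpetuity (Gordon): PV = PMT₁ / (r − g) = 2,225 / (r − 0.0037) = $1,003,759.40.

$1,003,759.40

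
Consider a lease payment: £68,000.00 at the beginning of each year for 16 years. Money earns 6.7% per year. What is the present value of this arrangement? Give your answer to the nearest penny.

This is an annuity due: 16 payments of £68,000.00 at the beginning of each year.
Periodic rate r = 0.067 per year.
PV = PMT × [(1 − (1+r)^−n)/r] × (1+r) = 68,000 × [1 − (1+r)^−16] / r × (1+r) = £699,246.56

£699,246.56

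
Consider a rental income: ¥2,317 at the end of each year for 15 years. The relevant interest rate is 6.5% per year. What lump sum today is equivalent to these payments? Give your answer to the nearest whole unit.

¥21,786

This is an ordinary annuity: 15 payments of ¥2,317 at the end of each year.
Periodic rate r = 0.065 per year.
PV = PMT × [(1 − (1+r)^−n)/r] = 2,317 × [1 − (1+r)^−15] / r = ¥21,786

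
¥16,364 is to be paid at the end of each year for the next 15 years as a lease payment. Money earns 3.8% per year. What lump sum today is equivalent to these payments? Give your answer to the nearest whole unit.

¥184,512

This is an ordinary annuity: 15 payments of ¥16,364 at the end of each year.
Periodic rate r = 0.038 per year.
PV = PMT × [(1 − (1+r)^−n)/r] = 16,364 × [1 − (1+r)^−15] / r = ¥184,512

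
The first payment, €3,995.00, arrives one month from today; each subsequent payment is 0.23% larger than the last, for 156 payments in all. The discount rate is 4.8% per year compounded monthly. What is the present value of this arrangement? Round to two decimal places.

€545,924.95

Periodic rate r = 0.048/12 per month; n is counted in months.
Growing ordinary annuity: PV = PMT₁ × [1 − ((1+g)/(1+r))^n] / (r − g) = 3,995 × [1 − ((1+0.0023)/(1+r))^156] / (r − 0.0023) = €545,924.95.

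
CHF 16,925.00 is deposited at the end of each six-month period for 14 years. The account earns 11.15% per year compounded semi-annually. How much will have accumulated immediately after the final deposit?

CHF 1,083,150.27

This is an ordinary annuity: 28 deposits of CHF 16,925.00 at the end of each six-month period.
Periodic rate r = 0.1115/2 per half-year; n is counted in half-years.
FV = PMT × [((1+r)^n − 1)/r] = 16,925 × [(1+r)^28 − 1] / r = CHF 1,083,150.27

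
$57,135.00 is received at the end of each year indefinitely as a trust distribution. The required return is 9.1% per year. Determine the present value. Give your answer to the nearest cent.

$627,857.14

Periodic rate r = 0.091 per year.
Level perpetuity: PV = PMT / r = 57,135 / (0.091) = $627,857.14.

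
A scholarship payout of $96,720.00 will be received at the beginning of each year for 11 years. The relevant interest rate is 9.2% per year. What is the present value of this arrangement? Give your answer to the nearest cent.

$712,008.70

This is an annuity due: 11 payments of $96,720.00 at the beginning of each year.
Periodic rate r = 0.092 per year.
PV = PMT × [(1 − (1+r)^−n)/r] × (1+r) = 96,720 × [1 − (1+r)^−11] / r × (1+r) = $712,008.70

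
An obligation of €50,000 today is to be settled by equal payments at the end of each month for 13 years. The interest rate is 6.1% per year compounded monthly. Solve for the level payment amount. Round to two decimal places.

Level ordinary annuity; solve PV = PMT × [(1 − (1+r)^−n)/r] for PMT.
Periodic rate r = 0.061/12 per month; n is counted in months.
With n = 156: PMT = 50,000 / ([(1 − (1+r)^−n)/r]) = €464.99

€464.99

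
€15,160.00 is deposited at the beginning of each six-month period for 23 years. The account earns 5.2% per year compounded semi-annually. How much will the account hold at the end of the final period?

€1,350,045.04

This is an annuity due: 46 deposits of €15,160.00 at the beginning of each six-month period.
Periodic rate r = 0.052/2 per half-year; n is counted in half-years.
FV = PMT × [((1+r)^n − 1)/r] × (1+r) = 15,160 × [(1+r)^46 − 1] / r × (1+r) = €1,350,045.04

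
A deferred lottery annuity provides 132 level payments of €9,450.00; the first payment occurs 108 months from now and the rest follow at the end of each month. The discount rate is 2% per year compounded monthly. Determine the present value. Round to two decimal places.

Ordinary annuity of 132 payments, first payment at period 108.
Periodic rate r = 0.02/12 per month; n is counted in months.
The ordinary-annuity PV formula values the stream one period before the first payment (period 107); discount that back 107 periods:
PV₀ = 9,450 × [1 − (1+r)^−132] / r × (1+r)^−107 = €936,269.24

€936,269.24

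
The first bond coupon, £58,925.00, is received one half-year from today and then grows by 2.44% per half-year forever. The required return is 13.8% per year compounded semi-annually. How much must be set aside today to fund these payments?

Periodic rate r = 0.138/2 per half-year.
Growing perpetuity (Gordon): PV = PMT₁ / (r − g) = 58,925 / (r − 0.0244) = £1,321,188.34.

£1,321,188.34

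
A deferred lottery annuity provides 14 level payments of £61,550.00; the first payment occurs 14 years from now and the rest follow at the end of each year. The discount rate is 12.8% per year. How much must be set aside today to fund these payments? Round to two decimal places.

Ordinary annuity of 14 payments, first payment at period 14.
Periodic rate r = 0.128 per year.
The ordinary-annuity PV formula values the stream one period before the first payment (period 13); discount that back 13 periods:
PV₀ = 61,550 × [1 − (1+r)^−14] / r × (1+r)^−13 = £81,854.70

£81,854.70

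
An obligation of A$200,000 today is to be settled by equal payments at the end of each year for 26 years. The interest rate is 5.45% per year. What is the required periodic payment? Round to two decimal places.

Level ordinary annuity; solve PV = PMT × [(1 − (1+r)^−n)/r] for PMT.
Periodic rate r = 0.0545 per year.
With n = 26: PMT = 200,000 / ([(1 − (1+r)^−n)/r]) = A$14,565.29

A$14,565.29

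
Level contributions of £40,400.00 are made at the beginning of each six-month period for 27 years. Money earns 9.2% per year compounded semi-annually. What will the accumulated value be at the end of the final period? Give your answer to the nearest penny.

This is an annuity due: 54 deposits of £40,400.00 at the beginning of each six-month period.
Periodic rate r = 0.092/2 per half-year; n is counted in half-years.
FV = PMT × [((1+r)^n − 1)/r] × (1+r) = 40,400 × [(1+r)^54 − 1] / r × (1+r) = £9,501,302.27

£9,501,302.27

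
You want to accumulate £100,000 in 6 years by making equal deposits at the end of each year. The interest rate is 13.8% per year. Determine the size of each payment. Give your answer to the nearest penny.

Level ordinary annuity; solve FV = PMT × [((1+r)^n − 1)/r] for PMT.
Periodic rate r = 0.138 per year.
With n = 6: PMT = 100,000 / ([((1+r)^n − 1)/r]) = £11,775.06

£11,775.06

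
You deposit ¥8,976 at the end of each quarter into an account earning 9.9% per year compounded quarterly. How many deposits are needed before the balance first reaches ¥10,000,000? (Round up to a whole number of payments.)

138 payments

Periodic rate r = 0.099/4 per quarter; n is counted in quarters.
Ordinary annuity FV: 10,000,000 = 8,976 × [((1+r)^n − 1)/r].
(1+r)^n = 1 + 10,000,000 × r / 8,976, so n = ln(1 + 10,000,000·r/8,976) / ln(1+r) = 137.12.
Round up to a whole number of payments: n = 138.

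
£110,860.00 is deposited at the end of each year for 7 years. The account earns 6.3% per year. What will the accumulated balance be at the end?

£939,095.56

This is an ordinary annuity: 7 deposits of £110,860.00 at the end of each year.
Periodic rate r = 0.063 per year.
FV = PMT × [((1+r)^n − 1)/r] = 110,860 × [(1+r)^7 − 1] / r = £939,095.56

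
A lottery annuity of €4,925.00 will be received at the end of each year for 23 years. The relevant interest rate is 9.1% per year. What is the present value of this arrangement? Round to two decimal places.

This is an ordinary annuity: 23 payments of €4,925.00 at the end of each year.
Periodic rate r = 0.091 per year.
PV = PMT × [(1 − (1+r)^−n)/r] = 4,925 × [1 − (1+r)^−23] / r = €46,819.66

€46,819.66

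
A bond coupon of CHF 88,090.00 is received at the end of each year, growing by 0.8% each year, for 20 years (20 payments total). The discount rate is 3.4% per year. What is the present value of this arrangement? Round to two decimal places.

Periodic rate r = 0.034 per year.
Growing ordinary annuity: PV = PMT₁ × [1 − ((1+g)/(1+r))^n] / (r − g) = 88,090 × [1 − ((1+0.008)/(1+r))^20] / (r − 0.008) = CHF 1,352,192.46.

CHF 1,352,192.46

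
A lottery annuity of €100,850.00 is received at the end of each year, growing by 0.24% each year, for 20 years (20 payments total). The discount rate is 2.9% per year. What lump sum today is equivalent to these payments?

€1,545,879.90

Periodic rate r = 0.029 per year.
Growing ordinary annuity: PV = PMT₁ × [1 − ((1+g)/(1+r))^n] / (r − g) = 100,850 × [1 − ((1+0.0024)/(1+r))^20] / (r − 0.0024) = €1,545,879.90.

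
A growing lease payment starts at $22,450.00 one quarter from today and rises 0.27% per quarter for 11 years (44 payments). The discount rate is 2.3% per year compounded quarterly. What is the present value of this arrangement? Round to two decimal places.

Periodic rate r = 0.023/4 per quarter; n is counted in quarters.
Growing ordinary annuity: PV = PMT₁ × [1 − ((1+g)/(1+r))^n] / (r − g) = 22,450 × [1 − ((1+0.0027)/(1+r))^44] / (r − 0.0027) = $920,752.40.

$920,752.40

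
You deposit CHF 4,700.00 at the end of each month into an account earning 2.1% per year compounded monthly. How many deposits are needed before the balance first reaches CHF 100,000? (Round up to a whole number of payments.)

21 payments

Periodic rate r = 0.021/12 per month; n is counted in months.
Ordinary annuity FV: 100,000 = 4,700 × [((1+r)^n − 1)/r].
(1+r)^n = 1 + 100,000 × r / 4,700, so n = ln(1 + 100,000·r/4,700) / ln(1+r) = 20.91.
Round up to a whole number of payments: n = 21.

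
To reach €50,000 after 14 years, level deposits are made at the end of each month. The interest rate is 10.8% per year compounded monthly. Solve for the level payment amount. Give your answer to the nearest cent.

Level ordinary annuity; solve FV = PMT × [((1+r)^n − 1)/r] for PMT.
Periodic rate r = 0.108/12 per month; n is counted in months.
With n = 168: PMT = 50,000 / ([((1+r)^n − 1)/r]) = €128.38

€128.38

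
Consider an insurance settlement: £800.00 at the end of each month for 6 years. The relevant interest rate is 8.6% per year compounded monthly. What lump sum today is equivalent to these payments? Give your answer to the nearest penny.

This is an ordinary annuity: 72 payments of £800.00 at the end of each month.
Periodic rate r = 0.086/12 per month; n is counted in months.
PV = PMT × [(1 − (1+r)^−n)/r] = 800 × [1 − (1+r)^−72] / r = £44,874.10

£44,874.10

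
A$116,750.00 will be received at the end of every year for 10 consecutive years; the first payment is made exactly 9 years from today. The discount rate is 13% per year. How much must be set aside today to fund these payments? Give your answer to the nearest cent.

Ordinary annuity of 10 payments, first payment at period 9.
Periodic rate r = 0.13 per year.
The ordinary-annuity PV formula values the stream one period before the first payment (period 8); discount that back 8 periods:
PV₀ = 116,750 × [1 − (1+r)^−10] / r × (1+r)^−8 = A$238,302.51

A$238,302.51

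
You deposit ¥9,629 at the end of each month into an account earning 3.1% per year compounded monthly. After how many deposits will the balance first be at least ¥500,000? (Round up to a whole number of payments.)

Periodic rate r = 0.031/12 per month; n is counted in months.
Ordinary annuity FV: 500,000 = 9,629 × [((1+r)^n − 1)/r].
(1+r)^n = 1 + 500,000 × r / 9,629, so n = ln(1 + 500,000·r/9,629) / ln(1+r) = 48.79.
Round up to a whole number of payments: n = 49.

49 payments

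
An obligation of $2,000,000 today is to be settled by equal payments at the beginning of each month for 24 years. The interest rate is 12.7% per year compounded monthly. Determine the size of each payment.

$22,006.13

Level annuity due; solve PV = PMT × [(1 − (1+r)^−n)/r] × (1+r) for PMT.
Periodic rate r = 0.127/12 per month; n is counted in months.
With n = 288: PMT = 2,000,000 / ([(1 − (1+r)^−n)/r] × (1+r)) = $22,006.13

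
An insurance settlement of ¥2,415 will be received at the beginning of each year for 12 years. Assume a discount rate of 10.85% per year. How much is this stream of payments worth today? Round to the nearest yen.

This is an annuity due: 12 payments of ¥2,415 at the beginning of each year.
Periodic rate r = 0.1085 per year.
PV = PMT × [(1 − (1+r)^−n)/r] × (1+r) = 2,415 × [1 − (1+r)^−12] / r × (1+r) = ¥17,505

¥17,505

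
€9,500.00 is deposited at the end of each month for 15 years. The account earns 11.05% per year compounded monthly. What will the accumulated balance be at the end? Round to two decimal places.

€4,339,776.64

This is an ordinary annuity: 180 deposits of €9,500.00 at the end of each month.
Periodic rate r = 0.1105/12 per month; n is counted in months.
FV = PMT × [((1+r)^n − 1)/r] = 9,500 × [(1+r)^180 − 1] / r = €4,339,776.64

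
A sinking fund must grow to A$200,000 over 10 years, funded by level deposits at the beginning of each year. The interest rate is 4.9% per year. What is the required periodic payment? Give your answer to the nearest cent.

A$15,229.06

Level annuity due; solve FV = PMT × [((1+r)^n − 1)/r] × (1+r) for PMT.
Periodic rate r = 0.049 per year.
With n = 10: PMT = 200,000 / ([((1+r)^n − 1)/r] × (1+r)) = A$15,229.06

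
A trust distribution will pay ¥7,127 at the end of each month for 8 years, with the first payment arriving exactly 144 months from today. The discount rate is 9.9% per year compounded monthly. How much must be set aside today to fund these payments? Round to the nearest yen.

Ordinary annuity of 96 payments, first payment at period 144.
Periodic rate r = 0.099/12 per month; n is counted in months.
The ordinary-annuity PV formula values the stream one period before the first payment (period 143); discount that back 143 periods:
PV₀ = 7,127 × [1 − (1+r)^−96] / r × (1+r)^−143 = ¥145,566

¥145,566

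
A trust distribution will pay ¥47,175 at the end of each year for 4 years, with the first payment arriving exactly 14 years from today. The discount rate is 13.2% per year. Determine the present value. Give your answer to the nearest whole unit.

¥27,881

Ordinary annuity of 4 payments, first payment at period 14.
Periodic rate r = 0.132 per year.
The ordinary-annuity PV formula values the stream one period before the first payment (period 13); discount that back 13 periods:
PV₀ = 47,175 × [1 − (1+r)^−4] / r × (1+r)^−13 = ¥27,881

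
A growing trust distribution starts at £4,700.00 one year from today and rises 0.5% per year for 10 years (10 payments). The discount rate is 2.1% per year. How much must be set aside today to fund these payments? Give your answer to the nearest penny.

£42,919.08

Periodic rate r = 0.021 per year.
Growing ordinary annuity: PV = PMT₁ × [1 − ((1+g)/(1+r))^n] / (r − g) = 4,700 × [1 − ((1+0.005)/(1+r))^10] / (r − 0.005) = £42,919.08.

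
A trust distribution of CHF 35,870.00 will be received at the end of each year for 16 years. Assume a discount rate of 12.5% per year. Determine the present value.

CHF 243,370.59

This is an ordinary annuity: 16 payments of CHF 35,870.00 at the end of each year.
Periodic rate r = 0.125 per year.
PV = PMT × [(1 − (1+r)^−n)/r] = 35,870 × [1 − (1+r)^−16] / r = CHF 243,370.59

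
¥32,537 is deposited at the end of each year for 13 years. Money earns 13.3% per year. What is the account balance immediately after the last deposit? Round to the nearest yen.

¥995,626

This is an ordinary annuity: 13 deposits of ¥32,537 at the end of each year.
Periodic rate r = 0.133 per year.
FV = PMT × [((1+r)^n − 1)/r] = 32,537 × [(1+r)^13 − 1] / r = ¥995,626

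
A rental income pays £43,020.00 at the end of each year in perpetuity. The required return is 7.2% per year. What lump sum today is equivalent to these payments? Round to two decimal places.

Periodic rate r = 0.072 per year.
Level perpetuity: PV = PMT / r = 43,020 / (0.072) = £597,500.00.

£597,500.00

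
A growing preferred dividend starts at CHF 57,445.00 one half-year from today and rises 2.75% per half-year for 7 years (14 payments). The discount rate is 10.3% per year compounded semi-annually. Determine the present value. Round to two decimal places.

CHF 661,107.50

Periodic rate r = 0.103/2 per half-year; n is counted in half-years.
Growing ordinary annuity: PV = PMT₁ × [1 − ((1+g)/(1+r))^n] / (r − g) = 57,445 × [1 − ((1+0.0275)/(1+r))^14] / (r − 0.0275) = CHF 661,107.50.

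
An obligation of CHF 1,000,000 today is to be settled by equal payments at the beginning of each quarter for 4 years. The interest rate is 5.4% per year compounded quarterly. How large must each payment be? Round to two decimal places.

Level annuity due; solve PV = PMT × [(1 − (1+r)^−n)/r] × (1+r) for PMT.
Periodic rate r = 0.054/4 per quarter; n is counted in quarters.
With n = 16: PMT = 1,000,000 / ([(1 − (1+r)^−n)/r] × (1+r)) = CHF 68,980.88

CHF 68,980.88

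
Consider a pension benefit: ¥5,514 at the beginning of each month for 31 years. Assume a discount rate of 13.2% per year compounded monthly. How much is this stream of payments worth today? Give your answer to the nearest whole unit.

¥498,129

This is an annuity due: 372 payments of ¥5,514 at the beginning of each month.
Periodic rate r = 0.132/12 per month; n is counted in months.
PV = PMT × [(1 − (1+r)^−n)/r] × (1+r) = 5,514 × [1 − (1+r)^−372] / r × (1+r) = ¥498,129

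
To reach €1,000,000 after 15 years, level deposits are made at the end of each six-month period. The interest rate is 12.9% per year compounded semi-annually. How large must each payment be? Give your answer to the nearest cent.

Level ordinary annuity; solve FV = PMT × [((1+r)^n − 1)/r] for PMT.
Periodic rate r = 0.129/2 per half-year; n is counted in half-years.
With n = 30: PMT = 1,000,000 / ([((1+r)^n − 1)/r]) = €11,680.89

€11,680.89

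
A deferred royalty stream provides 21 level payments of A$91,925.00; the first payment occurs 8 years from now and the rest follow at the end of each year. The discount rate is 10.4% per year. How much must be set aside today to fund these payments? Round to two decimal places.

A$386,829.07

Ordinary annuity of 21 payments, first payment at period 8.
Periodic rate r = 0.104 per year.
The ordinary-annuity PV formula values the stream one period before the first payment (period 7); discount that back 7 periods:
PV₀ = 91,925 × [1 − (1+r)^−21] / r × (1+r)^−7 = A$386,829.07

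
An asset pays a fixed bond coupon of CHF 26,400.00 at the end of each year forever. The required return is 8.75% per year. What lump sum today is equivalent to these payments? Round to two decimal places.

CHF 301,714.29

Periodic rate r = 0.0875 per year.
Level perpetuity: PV = PMT / r = 26,400 / (0.0875) = CHF 301,714.29.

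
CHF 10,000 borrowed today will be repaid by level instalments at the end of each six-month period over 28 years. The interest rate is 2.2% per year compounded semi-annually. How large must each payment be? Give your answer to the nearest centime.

Level ordinary annuity; solve PV = PMT × [(1 − (1+r)^−n)/r] for PMT.
Periodic rate r = 0.022/2 per half-year; n is counted in half-years.
With n = 56: PMT = 10,000 / ([(1 − (1+r)^−n)/r]) = CHF 240.13

CHF 240.13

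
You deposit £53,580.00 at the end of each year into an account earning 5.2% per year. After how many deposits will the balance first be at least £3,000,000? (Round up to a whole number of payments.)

Periodic rate r = 0.052 per year.
Ordinary annuity FV: 3,000,000 = 53,580 × [((1+r)^n − 1)/r].
(1+r)^n = 1 + 3,000,000 × r / 53,580, so n = ln(1 + 3,000,000·r/53,580) / ln(1+r) = 26.91.
Round up to a whole number of payments: n = 27.

27 payments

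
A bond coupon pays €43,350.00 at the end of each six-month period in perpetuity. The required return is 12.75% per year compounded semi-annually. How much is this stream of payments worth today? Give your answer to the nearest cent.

Periodic rate r = 0.1275/2 per half-year.
Level perpetuity: PV = PMT / r = 43,350 / (0.1275/2) = €680,000.00.

€680,000.00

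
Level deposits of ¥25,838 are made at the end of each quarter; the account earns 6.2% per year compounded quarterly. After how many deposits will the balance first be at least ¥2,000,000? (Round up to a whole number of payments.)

Periodic rate r = 0.062/4 per quarter; n is counted in quarters.
Ordinary annuity FV: 2,000,000 = 25,838 × [((1+r)^n − 1)/r].
(1+r)^n = 1 + 2,000,000 × r / 25,838, so n = ln(1 + 2,000,000·r/25,838) / ln(1+r) = 51.26.
Round up to a whole number of payments: n = 52.

52 payments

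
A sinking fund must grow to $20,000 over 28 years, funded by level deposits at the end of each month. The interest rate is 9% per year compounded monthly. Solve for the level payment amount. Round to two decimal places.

Level ordinary annuity; solve FV = PMT × [((1+r)^n − 1)/r] for PMT.
Periodic rate r = 0.09/12 per month; n is counted in months.
With n = 336: PMT = 20,000 / ([((1+r)^n − 1)/r]) = $13.26

$13.26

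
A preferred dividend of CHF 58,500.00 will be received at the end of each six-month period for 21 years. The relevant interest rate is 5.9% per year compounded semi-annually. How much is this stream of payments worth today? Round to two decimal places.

CHF 1,398,224.26

This is an ordinary annuity: 42 payments of CHF 58,500.00 at the end of each six-month period.
Periodic rate r = 0.059/2 per half-year; n is counted in half-years.
PV = PMT × [(1 − (1+r)^−n)/r] = 58,500 × [1 − (1+r)^−42] / r = CHF 1,398,224.26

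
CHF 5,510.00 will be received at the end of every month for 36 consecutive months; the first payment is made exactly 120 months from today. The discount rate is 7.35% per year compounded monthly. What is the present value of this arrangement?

CHF 85,839.21

Ordinary annuity of 36 payments, first payment at period 120.
Periodic rate r = 0.0735/12 per month; n is counted in months.
The ordinary-annuity PV formula values the stream one period before the first payment (period 119); discount that back 119 periods:
PV₀ = 5,510 × [1 − (1+r)^−36] / r × (1+r)^−119 = CHF 85,839.21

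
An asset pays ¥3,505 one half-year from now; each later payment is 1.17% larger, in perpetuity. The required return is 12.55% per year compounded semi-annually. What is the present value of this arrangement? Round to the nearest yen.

Periodic rate r = 0.1255/2 per half-year.
Growing perpetuity (Gordon): PV = PMT₁ / (r − g) = 3,505 / (r − 0.0117) = ¥68,658.

¥68,658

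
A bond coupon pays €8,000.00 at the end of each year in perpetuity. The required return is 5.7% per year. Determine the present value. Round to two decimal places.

Periodic rate r = 0.057 per year.
Level perpetuity: PV = PMT / r = 8,000 / (0.057) = €140,350.88.

€140,350.88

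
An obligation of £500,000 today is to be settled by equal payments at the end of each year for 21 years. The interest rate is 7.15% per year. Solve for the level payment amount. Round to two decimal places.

Level ordinary annuity; solve PV = PMT × [(1 − (1+r)^−n)/r] for PMT.
Periodic rate r = 0.0715 per year.
With n = 21: PMT = 500,000 / ([(1 − (1+r)^−n)/r]) = £46,702.21

£46,702.21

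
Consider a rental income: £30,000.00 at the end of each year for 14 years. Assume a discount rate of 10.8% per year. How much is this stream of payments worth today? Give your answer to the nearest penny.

£211,687.00

This is an ordinary annuity: 14 payments of £30,000.00 at the end of each year.
Periodic rate r = 0.108 per year.
PV = PMT × [(1 − (1+r)^−n)/r] = 30,000 × [1 − (1+r)^−14] / r = £211,687.00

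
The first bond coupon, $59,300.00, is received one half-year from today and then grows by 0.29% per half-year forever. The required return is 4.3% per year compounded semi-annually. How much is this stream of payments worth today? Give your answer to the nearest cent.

Periodic rate r = 0.043/2 per half-year.
Growing perpetuity (Gordon): PV = PMT₁ / (r − g) = 59,300 / (r − 0.0029) = $3,188,172.04.

$3,188,172.04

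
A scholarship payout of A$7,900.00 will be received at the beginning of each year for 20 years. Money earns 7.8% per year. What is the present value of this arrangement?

A$84,872.55

This is an annuity due: 20 payments of A$7,900.00 at the beginning of each year.
Periodic rate r = 0.078 per year.
PV = PMT × [(1 − (1+r)^−n)/r] × (1+r) = 7,900 × [1 − (1+r)^−20] / r × (1+r) = A$84,872.55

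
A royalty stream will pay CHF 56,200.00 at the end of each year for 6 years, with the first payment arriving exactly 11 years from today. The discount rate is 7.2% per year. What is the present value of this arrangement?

Ordinary annuity of 6 payments, first payment at period 11.
Periodic rate r = 0.072 per year.
The ordinary-annuity PV formula values the stream one period before the first payment (period 10); discount that back 10 periods:
PV₀ = 56,200 × [1 − (1+r)^−6] / r × (1+r)^−10 = CHF 132,835.74

CHF 132,835.74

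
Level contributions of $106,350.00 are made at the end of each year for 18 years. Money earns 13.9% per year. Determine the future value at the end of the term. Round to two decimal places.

This is an ordinary annuity: 18 deposits of $106,350.00 at the end of each year.
Periodic rate r = 0.139 per year.
FV = PMT × [((1+r)^n − 1)/r] = 106,350 × [(1+r)^18 − 1] / r = $7,199,230.90

$7,199,230.90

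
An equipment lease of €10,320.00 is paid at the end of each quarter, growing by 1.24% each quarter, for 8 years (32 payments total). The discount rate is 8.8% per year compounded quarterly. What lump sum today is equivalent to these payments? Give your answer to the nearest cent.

€280,217.74

Periodic rate r = 0.088/4 per quarter; n is counted in quarters.
Growing ordinary annuity: PV = PMT₁ × [1 − ((1+g)/(1+r))^n] / (r − g) = 10,320 × [1 − ((1+0.0124)/(1+r))^32] / (r − 0.0124) = €280,217.74.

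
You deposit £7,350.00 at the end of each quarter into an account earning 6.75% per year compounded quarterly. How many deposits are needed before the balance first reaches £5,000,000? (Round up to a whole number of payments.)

Periodic rate r = 0.0675/4 per quarter; n is counted in quarters.
Ordinary annuity FV: 5,000,000 = 7,350 × [((1+r)^n − 1)/r].
(1+r)^n = 1 + 5,000,000 × r / 7,350, so n = ln(1 + 5,000,000·r/7,350) / ln(1+r) = 150.83.
Round up to a whole number of payments: n = 151.

151 payments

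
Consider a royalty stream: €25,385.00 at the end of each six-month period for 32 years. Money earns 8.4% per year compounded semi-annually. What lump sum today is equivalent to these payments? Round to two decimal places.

This is an ordinary annuity: 64 payments of €25,385.00 at the end of each six-month period.
Periodic rate r = 0.084/2 per half-year; n is counted in half-years.
PV = PMT × [(1 − (1+r)^−n)/r] = 25,385 × [1 − (1+r)^−64] / r = €560,974.36

€560,974.36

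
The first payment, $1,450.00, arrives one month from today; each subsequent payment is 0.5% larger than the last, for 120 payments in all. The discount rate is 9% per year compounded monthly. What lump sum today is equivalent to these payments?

Periodic rate r = 0.09/12 per month; n is counted in months.
Growing ordinary annuity: PV = PMT₁ × [1 − ((1+g)/(1+r))^n] / (r − g) = 1,450 × [1 − ((1+0.005)/(1+r))^120] / (r − 0.005) = $149,524.12.

$149,524.12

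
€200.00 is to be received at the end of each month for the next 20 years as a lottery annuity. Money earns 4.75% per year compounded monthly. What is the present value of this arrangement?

This is an ordinary annuity: 240 payments of €200.00 at the end of each month.
Periodic rate r = 0.0475/12 per month; n is counted in months.
PV = PMT × [(1 − (1+r)^−n)/r] = 200 × [1 − (1+r)^−240] / r = €30,949.04

€30,949.04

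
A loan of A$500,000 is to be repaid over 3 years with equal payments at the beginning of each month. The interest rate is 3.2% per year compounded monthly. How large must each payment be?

Level annuity due; solve PV = PMT × [(1 − (1+r)^−n)/r] × (1+r) for PMT.
Periodic rate r = 0.032/12 per month; n is counted in months.
With n = 36: PMT = 500,000 / ([(1 − (1+r)^−n)/r] × (1+r)) = A$14,545.93

A$14,545.93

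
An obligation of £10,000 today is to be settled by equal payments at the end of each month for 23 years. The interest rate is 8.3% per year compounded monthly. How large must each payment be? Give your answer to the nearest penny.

Level ordinary annuity; solve PV = PMT × [(1 − (1+r)^−n)/r] for PMT.
Periodic rate r = 0.083/12 per month; n is counted in months.
With n = 276: PMT = 10,000 / ([(1 − (1+r)^−n)/r]) = £81.30

£81.30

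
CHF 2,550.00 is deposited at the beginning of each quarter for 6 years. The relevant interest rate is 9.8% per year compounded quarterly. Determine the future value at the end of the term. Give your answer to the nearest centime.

This is an annuity due: 24 deposits of CHF 2,550.00 at the beginning of each quarter.
Periodic rate r = 0.098/4 per quarter; n is counted in quarters.
FV = PMT × [((1+r)^n − 1)/r] × (1+r) = 2,550 × [(1+r)^24 − 1] / r × (1+r) = CHF 83,990.43

CHF 83,990.43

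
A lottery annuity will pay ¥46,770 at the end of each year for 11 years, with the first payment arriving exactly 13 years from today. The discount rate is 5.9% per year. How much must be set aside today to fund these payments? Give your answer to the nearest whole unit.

Ordinary annuity of 11 payments, first payment at period 13.
Periodic rate r = 0.059 per year.
The ordinary-annuity PV formula values the stream one period before the first payment (period 12); discount that back 12 periods:
PV₀ = 46,770 × [1 − (1+r)^−11] / r × (1+r)^−12 = ¥186,357

¥186,357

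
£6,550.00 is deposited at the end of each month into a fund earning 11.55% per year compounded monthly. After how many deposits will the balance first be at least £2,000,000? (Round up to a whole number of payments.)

Periodic rate r = 0.1155/12 per month; n is counted in months.
Ordinary annuity FV: 2,000,000 = 6,550 × [((1+r)^n − 1)/r].
(1+r)^n = 1 + 2,000,000 × r / 6,550, so n = ln(1 + 2,000,000·r/6,550) / ln(1+r) = 143.12.
Round up to a whole number of payments: n = 144.

144 payments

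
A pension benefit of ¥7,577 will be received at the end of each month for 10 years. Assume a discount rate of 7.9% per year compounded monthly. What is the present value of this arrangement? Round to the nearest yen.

¥627,236

This is an ordinary annuity: 120 payments of ¥7,577 at the end of each month.
Periodic rate r = 0.079/12 per month; n is counted in months.
PV = PMT × [(1 − (1+r)^−n)/r] = 7,577 × [1 − (1+r)^−120] / r = ¥627,236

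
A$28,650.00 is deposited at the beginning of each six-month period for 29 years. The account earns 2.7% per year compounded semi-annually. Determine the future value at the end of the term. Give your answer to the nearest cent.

This is an annuity due: 58 deposits of A$28,650.00 at the beginning of each six-month period.
Periodic rate r = 0.027/2 per half-year; n is counted in half-years.
FV = PMT × [((1+r)^n − 1)/r] × (1+r) = 28,650 × [(1+r)^58 − 1] / r × (1+r) = A$2,530,706.03

A$2,530,706.03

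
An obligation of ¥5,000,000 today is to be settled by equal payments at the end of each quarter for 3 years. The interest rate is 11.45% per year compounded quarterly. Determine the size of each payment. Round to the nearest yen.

Level ordinary annuity; solve PV = PMT × [(1 − (1+r)^−n)/r] for PMT.
Periodic rate r = 0.1145/4 per quarter; n is counted in quarters.
With n = 12: PMT = 5,000,000 / ([(1 − (1+r)^−n)/r]) = ¥498,196

¥498,196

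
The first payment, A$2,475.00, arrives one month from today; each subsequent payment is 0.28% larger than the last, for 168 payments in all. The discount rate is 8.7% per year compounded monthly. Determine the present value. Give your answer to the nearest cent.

Periodic rate r = 0.087/12 per month; n is counted in months.
Growing ordinary annuity: PV = PMT₁ × [1 − ((1+g)/(1+r))^n] / (r − g) = 2,475 × [1 − ((1+0.0028)/(1+r))^168] / (r − 0.0028) = A$291,841.86.

A$291,841.86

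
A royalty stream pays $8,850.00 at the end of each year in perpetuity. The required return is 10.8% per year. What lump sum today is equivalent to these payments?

$81,944.44

Periodic rate r = 0.108 per year.
Level perpetuity: PV = PMT / r = 8,850 / (0.108) = $81,944.44.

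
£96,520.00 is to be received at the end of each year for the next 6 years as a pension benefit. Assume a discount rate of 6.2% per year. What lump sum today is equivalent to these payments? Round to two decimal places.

£471,652.31

This is an ordinary annuity: 6 payments of £96,520.00 at the end of each year.
Periodic rate r = 0.062 per year.
PV = PMT × [(1 − (1+r)^−n)/r] = 96,520 × [1 − (1+r)^−6] / r = £471,652.31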